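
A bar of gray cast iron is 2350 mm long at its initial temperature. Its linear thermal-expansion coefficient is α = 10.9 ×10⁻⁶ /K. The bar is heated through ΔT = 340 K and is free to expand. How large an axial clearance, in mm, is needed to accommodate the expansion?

ΔL = α·L₀·ΔT = 10.9×10⁻⁶ × 2350 mm × 340.0 K = 8.71 mm.

8.71 mm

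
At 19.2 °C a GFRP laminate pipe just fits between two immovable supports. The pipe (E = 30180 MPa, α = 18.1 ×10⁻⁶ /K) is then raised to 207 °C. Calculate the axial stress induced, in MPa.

E = 30180 MPa = 30.18 GPa.
ΔT = 187.8 K. Constrained thermal stress σ = E·α·ΔT = 30.18×10³ MPa × 18.1×10⁻⁶ × 187.8 = 103 MPa (compressive).

103 MPa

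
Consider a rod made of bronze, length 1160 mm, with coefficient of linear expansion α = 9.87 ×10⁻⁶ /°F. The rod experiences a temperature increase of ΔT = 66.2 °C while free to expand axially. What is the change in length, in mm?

1.36 mm

Convert α: 9.87×10⁻⁶/°F × (9/5) = 17.8×10⁻⁶/K.
ΔL = α·L₀·ΔT = 17.8×10⁻⁶ × 1160 mm × 66.20 K = 1.36 mm.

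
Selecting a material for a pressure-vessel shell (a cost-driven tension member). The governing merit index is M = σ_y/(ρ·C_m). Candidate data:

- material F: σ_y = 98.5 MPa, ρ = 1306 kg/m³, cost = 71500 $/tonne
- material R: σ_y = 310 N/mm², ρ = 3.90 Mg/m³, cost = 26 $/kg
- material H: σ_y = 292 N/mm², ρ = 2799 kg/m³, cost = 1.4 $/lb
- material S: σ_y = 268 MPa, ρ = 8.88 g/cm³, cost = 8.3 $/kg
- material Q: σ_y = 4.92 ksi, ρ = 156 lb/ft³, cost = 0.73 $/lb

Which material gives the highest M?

Putting every candidate on a common basis:
  material F: σ_y = 98.50 MPa, ρ = 1306 kg/m³, cost = 71.50 $/kg
  material R: σ_y = 310.0 MPa, ρ = 3900 kg/m³, cost = 26.00 $/kg
  material H: σ_y = 292.0 MPa, ρ = 2799 kg/m³, cost = 3.086 $/kg
  material S: σ_y = 268.0 MPa, ρ = 8880 kg/m³, cost = 8.300 $/kg
  material Q: σ_y = 33.92 MPa, ρ = 2499 kg/m³, cost = 1.609 $/kg
  material H: M = 33.8 kN·m per $
  material Q: M = 8.44 kN·m per $
  material S: M = 3.64 kN·m per $
  material R: M = 3.06 kN·m per $
  material F: M = 1.05 kN·m per $
The maximum is for material H.

material H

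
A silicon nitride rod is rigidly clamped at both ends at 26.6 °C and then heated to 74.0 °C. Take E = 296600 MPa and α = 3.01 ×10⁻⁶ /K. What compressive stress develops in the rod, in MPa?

42.3 MPa

E = 296600 MPa = 296.6 GPa.
ΔT = 47.40 K. Constrained thermal stress σ = E·α·ΔT = 296.6×10³ MPa × 3.01×10⁻⁶ × 47.40 = 42.3 MPa (compressive).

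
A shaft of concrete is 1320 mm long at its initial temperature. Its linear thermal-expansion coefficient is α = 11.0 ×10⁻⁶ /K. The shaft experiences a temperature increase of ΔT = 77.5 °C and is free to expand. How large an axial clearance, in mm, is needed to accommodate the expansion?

ΔL = α·L₀·ΔT = 11.0×10⁻⁶ × 1320 mm × 77.50 K = 1.13 mm.

1.13 mm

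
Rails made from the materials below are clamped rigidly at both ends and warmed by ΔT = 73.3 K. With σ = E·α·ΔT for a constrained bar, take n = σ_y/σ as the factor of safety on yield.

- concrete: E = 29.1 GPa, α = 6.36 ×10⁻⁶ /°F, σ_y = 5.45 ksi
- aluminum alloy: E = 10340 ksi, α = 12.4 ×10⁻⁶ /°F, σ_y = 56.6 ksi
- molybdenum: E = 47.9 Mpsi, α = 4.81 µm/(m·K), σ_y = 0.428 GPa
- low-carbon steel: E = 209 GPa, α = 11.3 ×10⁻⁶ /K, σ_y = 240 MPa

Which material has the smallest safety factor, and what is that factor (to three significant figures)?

low-carbon steel, n = 1.39

With everything in SI (GPa, ×10⁻⁶/K, MPa):
  concrete: E = 29.10, α = 11.4, σ_y = 37.58 → σ = 24.4 MPa, n = 1.54
  aluminum alloy: E = 71.29, α = 22.3, σ_y = 390.2 → σ = 117 MPa, n = 3.35
  molybdenum: E = 330.3, α = 4.81, σ_y = 428.0 → σ = 116 MPa, n = 3.68
  low-carbon steel: E = 209.0, α = 11.3, σ_y = 240.0 → σ = 173 MPa, n = 1.39
Smallest n: low-carbon steel with n = 1.39.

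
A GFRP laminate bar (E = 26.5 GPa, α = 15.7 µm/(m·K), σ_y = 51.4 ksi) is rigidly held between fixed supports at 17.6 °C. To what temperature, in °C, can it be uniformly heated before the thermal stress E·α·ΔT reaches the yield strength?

869 °C

σ_y = 51.4 ksi = 354.4 MPa.
E·α·ΔT = 354.4 MPa ⇒ ΔT = 354.4 / (26.50×10³ × 15.7×10⁻⁶) = 851.8 K.
T = 17.6 + 851.8 = 869.4 °C.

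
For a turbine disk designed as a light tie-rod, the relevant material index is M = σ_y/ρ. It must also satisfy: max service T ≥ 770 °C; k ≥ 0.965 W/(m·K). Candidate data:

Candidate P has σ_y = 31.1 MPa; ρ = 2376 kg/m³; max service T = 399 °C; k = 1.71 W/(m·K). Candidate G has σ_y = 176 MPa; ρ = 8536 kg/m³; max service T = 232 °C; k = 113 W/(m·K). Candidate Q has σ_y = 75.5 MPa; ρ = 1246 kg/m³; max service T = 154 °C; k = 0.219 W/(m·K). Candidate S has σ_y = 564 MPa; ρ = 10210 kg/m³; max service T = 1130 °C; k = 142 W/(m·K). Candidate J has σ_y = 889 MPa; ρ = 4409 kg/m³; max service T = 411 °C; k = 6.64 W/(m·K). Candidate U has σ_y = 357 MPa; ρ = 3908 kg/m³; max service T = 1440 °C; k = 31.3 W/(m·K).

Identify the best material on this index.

candidate U

Screen on constraints: max service T ≥ 770 °C; k ≥ 0.965 W/(m·K). Survivors: candidate S, candidate U.
Per-candidate index values:
  candidate U: M = 91.4 kN·m/kg
  candidate S: M = 55.2 kN·m/kg
The maximum is for candidate U.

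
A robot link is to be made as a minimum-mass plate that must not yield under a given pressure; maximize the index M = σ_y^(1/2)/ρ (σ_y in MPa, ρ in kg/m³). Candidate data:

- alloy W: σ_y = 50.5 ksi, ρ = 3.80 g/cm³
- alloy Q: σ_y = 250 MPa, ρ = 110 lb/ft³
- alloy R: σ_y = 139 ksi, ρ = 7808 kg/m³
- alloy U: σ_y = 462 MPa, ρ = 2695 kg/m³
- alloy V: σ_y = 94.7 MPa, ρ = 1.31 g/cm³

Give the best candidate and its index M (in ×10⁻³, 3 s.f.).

Normalizing units and computing the index:
  alloy W: σ_y = 348.2 MPa, ρ = 3800 kg/m³
  alloy Q: σ_y = 250.0 MPa, ρ = 1762 kg/m³
  alloy R: σ_y = 958.4 MPa, ρ = 7808 kg/m³
  alloy U: σ_y = 462.0 MPa, ρ = 2695 kg/m³
  alloy V: σ_y = 94.70 MPa, ρ = 1310 kg/m³
  alloy Q: M = 8.97×10⁻³
  alloy U: M = 7.98×10⁻³
  alloy V: M = 7.43×10⁻³
  alloy W: M = 4.91×10⁻³
  alloy R: M = 3.96×10⁻³
Alloy Q ranks first.

alloy Q, M = 8.97×10⁻³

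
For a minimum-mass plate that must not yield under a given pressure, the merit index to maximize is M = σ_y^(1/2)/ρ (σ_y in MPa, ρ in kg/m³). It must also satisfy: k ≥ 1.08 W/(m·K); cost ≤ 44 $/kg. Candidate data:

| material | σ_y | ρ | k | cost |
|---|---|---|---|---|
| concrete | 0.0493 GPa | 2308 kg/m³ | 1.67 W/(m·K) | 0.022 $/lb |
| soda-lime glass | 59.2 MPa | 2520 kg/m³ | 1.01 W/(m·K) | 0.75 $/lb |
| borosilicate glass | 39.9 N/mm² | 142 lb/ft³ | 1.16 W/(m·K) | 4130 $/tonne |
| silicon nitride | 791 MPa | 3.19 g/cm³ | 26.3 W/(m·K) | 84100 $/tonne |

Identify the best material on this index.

Screen on constraints: k ≥ 1.08 W/(m·K); cost ≤ 44 $/kg. Survivors: concrete, borosilicate glass.
Putting every candidate on a common basis:
  concrete: σ_y = 49.30 MPa, ρ = 2308 kg/m³
  borosilicate glass: σ_y = 39.90 MPa, ρ = 2275 kg/m³
  concrete: M = 3.04×10⁻³
  borosilicate glass: M = 2.78×10⁻³
The maximum is for concrete.

concrete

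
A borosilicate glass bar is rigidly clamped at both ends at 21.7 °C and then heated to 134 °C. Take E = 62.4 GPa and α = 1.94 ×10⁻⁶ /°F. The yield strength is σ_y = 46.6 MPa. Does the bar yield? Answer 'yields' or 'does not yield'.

does not yield

α = 1.94×10⁻⁶/°F × 9/5 = 3.49×10⁻⁶/K.
ΔT = 112.3 K. Constrained thermal stress σ = E·α·ΔT = 62.40×10³ MPa × 3.49×10⁻⁶ × 112.3 = 24.5 MPa (compressive).
Compare to σ_y = 46.6 MPa: σ < σ_y, so it does not yield.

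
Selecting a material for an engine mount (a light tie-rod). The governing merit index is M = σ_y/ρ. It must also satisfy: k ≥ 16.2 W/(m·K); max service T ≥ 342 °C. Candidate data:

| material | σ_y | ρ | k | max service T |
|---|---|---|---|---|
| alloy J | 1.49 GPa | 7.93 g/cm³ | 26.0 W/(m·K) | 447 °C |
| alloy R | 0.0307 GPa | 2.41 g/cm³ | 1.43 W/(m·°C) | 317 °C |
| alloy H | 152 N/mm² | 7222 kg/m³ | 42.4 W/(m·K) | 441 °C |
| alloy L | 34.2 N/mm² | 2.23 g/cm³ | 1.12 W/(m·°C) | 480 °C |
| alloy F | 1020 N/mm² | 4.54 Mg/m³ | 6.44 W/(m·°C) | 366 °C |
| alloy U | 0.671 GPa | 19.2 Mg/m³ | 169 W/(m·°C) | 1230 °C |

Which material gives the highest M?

alloy J

Screen on constraints: k ≥ 16.2 W/(m·K); max service T ≥ 342 °C. Survivors: alloy J, alloy H, alloy U.
Putting every candidate on a common basis:
  alloy J: σ_y = 1490 MPa, ρ = 7930 kg/m³
  alloy H: σ_y = 152.0 MPa, ρ = 7222 kg/m³
  alloy U: σ_y = 671.0 MPa, ρ = 19200 kg/m³
  alloy J: M = 188 kN·m/kg
  alloy U: M = 34.9 kN·m/kg
  alloy H: M = 21.0 kN·m/kg
Highest index: alloy J.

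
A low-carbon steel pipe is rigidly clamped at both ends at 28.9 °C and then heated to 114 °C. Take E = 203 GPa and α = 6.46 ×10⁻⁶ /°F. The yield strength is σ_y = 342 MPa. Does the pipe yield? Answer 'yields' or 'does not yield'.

does not yield

α = 6.46×10⁻⁶/°F × 9/5 = 11.6×10⁻⁶/K.
ΔT = 85.10 K. Constrained thermal stress σ = E·α·ΔT = 203.0×10³ MPa × 11.6×10⁻⁶ × 85.10 = 201 MPa (compressive).
Compare to σ_y = 342 MPa: σ < σ_y, so it does not yield.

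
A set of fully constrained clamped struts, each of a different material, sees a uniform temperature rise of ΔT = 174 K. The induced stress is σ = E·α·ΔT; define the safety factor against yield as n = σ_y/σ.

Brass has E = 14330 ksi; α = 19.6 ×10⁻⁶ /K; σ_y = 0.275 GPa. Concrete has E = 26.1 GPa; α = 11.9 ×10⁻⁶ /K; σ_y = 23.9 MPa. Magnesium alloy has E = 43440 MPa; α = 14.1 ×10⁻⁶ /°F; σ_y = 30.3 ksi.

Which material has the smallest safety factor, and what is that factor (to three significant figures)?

Converting E to GPa, α to ×10⁻⁶/K, σ_y to MPa, then σ and n for each:
  brass: E = 98.80, α = 19.6, σ_y = 275.0 → σ = 337 MPa, n = 0.816
  concrete: E = 26.10, α = 11.9, σ_y = 23.90 → σ = 54.0 MPa, n = 0.442
  magnesium alloy: E = 43.44, α = 25.4, σ_y = 208.9 → σ = 192 MPa, n = 1.09
Smallest n: concrete with n = 0.442.

concrete, n = 0.442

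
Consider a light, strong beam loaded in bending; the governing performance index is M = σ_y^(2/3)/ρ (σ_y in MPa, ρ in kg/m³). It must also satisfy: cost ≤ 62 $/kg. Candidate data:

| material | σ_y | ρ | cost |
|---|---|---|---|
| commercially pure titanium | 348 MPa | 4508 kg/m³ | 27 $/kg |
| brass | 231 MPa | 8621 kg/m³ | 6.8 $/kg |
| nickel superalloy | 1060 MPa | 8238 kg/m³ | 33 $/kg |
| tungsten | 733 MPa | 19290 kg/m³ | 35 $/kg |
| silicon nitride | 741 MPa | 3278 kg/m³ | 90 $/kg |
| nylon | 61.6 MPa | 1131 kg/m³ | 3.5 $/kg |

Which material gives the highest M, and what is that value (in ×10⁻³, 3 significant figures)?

nylon, M = 13.8×10⁻³

Screen on constraints: cost ≤ 62 $/kg. Survivors: commercially pure titanium, brass, nickel superalloy, tungsten, nylon.
Per-candidate index values:
  nylon: M = 13.8×10⁻³
  nickel superalloy: M = 12.6×10⁻³
  commercially pure titanium: M = 11.0×10⁻³
  brass: M = 4.37×10⁻³
  tungsten: M = 4.21×10⁻³
Nylon has the largest M.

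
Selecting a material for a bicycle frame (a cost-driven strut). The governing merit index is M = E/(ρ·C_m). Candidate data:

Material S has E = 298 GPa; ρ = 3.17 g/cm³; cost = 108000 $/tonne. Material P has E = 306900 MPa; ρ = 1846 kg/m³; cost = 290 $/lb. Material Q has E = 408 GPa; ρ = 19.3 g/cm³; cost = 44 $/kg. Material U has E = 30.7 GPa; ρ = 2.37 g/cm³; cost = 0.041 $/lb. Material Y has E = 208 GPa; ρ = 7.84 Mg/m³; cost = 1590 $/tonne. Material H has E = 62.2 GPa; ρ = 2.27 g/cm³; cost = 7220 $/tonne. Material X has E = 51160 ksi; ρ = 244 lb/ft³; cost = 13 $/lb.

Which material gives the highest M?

material U

After converting to SI:
  material S: E = 298.0 GPa, ρ = 3170 kg/m³, cost = 108.0 $/kg
  material P: E = 306.9 GPa, ρ = 1846 kg/m³, cost = 639.3 $/kg
  material Q: E = 408.0 GPa, ρ = 19300 kg/m³, cost = 44.00 $/kg
  material U: E = 30.70 GPa, ρ = 2370 kg/m³, cost = 0.09039 $/kg
  material Y: E = 208.0 GPa, ρ = 7840 kg/m³, cost = 1.590 $/kg
  material H: E = 62.20 GPa, ρ = 2270 kg/m³, cost = 7.220 $/kg
  material X: E = 352.7 GPa, ρ = 3909 kg/m³, cost = 28.66 $/kg
  material U: M = 143 MN·m per $
  material Y: M = 16.7 MN·m per $
  material H: M = 3.80 MN·m per $
  material X: M = 3.15 MN·m per $
  material S: M = 0.870 MN·m per $
  material Q: M = 0.480 MN·m per $
  material P: M = 0.260 MN·m per $
Material U has the largest M.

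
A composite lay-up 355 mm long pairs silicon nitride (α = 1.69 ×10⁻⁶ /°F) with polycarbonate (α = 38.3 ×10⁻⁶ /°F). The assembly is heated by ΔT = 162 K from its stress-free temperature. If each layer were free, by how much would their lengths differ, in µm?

silicon nitride: α = 1.69×10⁻⁶/°F × 9/5 = 3.04×10⁻⁶/K.
polycarbonate: α = 38.3×10⁻⁶/°F × 9/5 = 68.9×10⁻⁶/K.
Δα = |3.04 − 68.9|×10⁻⁶/K = 65.9×10⁻⁶/K.
ΔL_mismatch = Δα·L·ΔT = 65.9×10⁻⁶ × 355.0 mm × 162.0 K = 3790 µm.

3790 µm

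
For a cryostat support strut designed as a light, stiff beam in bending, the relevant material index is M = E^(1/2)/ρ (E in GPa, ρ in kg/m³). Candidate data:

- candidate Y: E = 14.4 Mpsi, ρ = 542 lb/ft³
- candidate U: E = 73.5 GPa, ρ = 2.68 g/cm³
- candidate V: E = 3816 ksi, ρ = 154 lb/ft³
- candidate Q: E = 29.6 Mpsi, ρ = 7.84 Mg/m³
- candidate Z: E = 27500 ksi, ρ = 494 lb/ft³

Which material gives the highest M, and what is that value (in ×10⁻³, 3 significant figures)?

candidate U, M = 3.20×10⁻³

Convert each candidate to consistent units, then evaluate M:
  candidate Y: E = 99.28 GPa, ρ = 8682 kg/m³
  candidate U: E = 73.50 GPa, ρ = 2680 kg/m³
  candidate V: E = 26.31 GPa, ρ = 2467 kg/m³
  candidate Q: E = 204.1 GPa, ρ = 7840 kg/m³
  candidate Z: E = 189.6 GPa, ρ = 7913 kg/m³
  candidate U: M = 3.20×10⁻³
  candidate V: M = 2.08×10⁻³
  candidate Q: M = 1.82×10⁻³
  candidate Z: M = 1.74×10⁻³
  candidate Y: M = 1.15×10⁻³
Candidate U has the largest M.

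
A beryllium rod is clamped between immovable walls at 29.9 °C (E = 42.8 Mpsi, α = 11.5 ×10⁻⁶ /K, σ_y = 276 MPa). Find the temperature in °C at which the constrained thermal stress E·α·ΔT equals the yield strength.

E = 42.8 Mpsi = 295.1 GPa.
E·α·ΔT = 276.0 MPa ⇒ ΔT = 276.0 / (295.1×10³ × 11.5×10⁻⁶) = 81.33 K.
T = 29.9 + 81.33 = 111.2 °C.

111 °C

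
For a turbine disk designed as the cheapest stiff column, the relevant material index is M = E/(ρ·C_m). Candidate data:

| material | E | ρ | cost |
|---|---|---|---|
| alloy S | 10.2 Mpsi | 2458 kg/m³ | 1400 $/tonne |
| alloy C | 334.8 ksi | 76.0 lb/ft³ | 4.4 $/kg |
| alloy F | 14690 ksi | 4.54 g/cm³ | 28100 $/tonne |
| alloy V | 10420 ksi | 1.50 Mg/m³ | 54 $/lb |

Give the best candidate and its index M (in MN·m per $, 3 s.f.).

alloy S, M = 20.4 MN·m per $

In SI units:
  alloy S: E = 70.33 GPa, ρ = 2458 kg/m³, cost = 1.400 $/kg
  alloy C: E = 2.308 GPa, ρ = 1217 kg/m³, cost = 4.400 $/kg
  alloy F: E = 101.3 GPa, ρ = 4540 kg/m³, cost = 28.10 $/kg
  alloy V: E = 71.84 GPa, ρ = 1500 kg/m³, cost = 119.0 $/kg
  alloy S: M = 20.4 MN·m per $
  alloy F: M = 0.794 MN·m per $
  alloy C: M = 0.431 MN·m per $
  alloy V: M = 0.402 MN·m per $
Highest index: alloy S.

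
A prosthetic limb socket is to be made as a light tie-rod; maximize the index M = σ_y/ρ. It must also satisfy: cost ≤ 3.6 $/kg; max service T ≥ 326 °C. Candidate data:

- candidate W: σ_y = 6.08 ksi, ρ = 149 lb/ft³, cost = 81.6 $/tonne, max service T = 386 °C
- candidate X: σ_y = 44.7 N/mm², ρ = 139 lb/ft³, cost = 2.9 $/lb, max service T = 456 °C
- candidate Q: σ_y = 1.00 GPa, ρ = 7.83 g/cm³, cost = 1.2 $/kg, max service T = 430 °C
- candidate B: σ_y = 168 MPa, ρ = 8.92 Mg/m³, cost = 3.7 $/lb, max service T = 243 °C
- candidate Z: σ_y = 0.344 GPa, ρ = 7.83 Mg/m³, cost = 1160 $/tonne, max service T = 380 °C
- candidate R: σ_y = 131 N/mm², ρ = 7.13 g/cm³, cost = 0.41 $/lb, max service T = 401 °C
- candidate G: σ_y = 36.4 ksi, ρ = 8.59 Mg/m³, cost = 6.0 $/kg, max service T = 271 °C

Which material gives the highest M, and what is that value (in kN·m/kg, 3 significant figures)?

candidate Q, M = 128 kN·m/kg

Screen on constraints: cost ≤ 3.6 $/kg; max service T ≥ 326 °C. Survivors: candidate W, candidate Q, candidate Z, candidate R.
In SI units:
  candidate W: σ_y = 41.92 MPa, ρ = 2387 kg/m³
  candidate Q: σ_y = 1000 MPa, ρ = 7830 kg/m³
  candidate Z: σ_y = 344.0 MPa, ρ = 7830 kg/m³
  candidate R: σ_y = 131.0 MPa, ρ = 7130 kg/m³
  candidate Q: M = 128 kN·m/kg
  candidate Z: M = 43.9 kN·m/kg
  candidate R: M = 18.4 kN·m/kg
  candidate W: M = 17.6 kN·m/kg
Highest index: candidate Q.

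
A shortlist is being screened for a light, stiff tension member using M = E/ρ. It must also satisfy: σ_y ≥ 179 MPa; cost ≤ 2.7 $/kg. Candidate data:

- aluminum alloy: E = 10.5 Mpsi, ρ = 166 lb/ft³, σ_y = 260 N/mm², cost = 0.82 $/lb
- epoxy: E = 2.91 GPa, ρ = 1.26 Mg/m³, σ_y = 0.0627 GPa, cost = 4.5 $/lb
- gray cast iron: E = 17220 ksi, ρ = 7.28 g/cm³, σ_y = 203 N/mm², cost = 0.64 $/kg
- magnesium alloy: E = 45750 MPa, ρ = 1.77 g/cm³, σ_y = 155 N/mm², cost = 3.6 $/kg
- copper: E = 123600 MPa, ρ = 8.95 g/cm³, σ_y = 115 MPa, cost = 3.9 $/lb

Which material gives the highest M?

aluminum alloy

Screen on constraints: σ_y ≥ 179 MPa; cost ≤ 2.7 $/kg. Survivors: aluminum alloy, gray cast iron.
Normalizing units and computing the index:
  aluminum alloy: E = 72.39 GPa, ρ = 2659 kg/m³
  gray cast iron: E = 118.7 GPa, ρ = 7280 kg/m³
  aluminum alloy: M = 27.2 MN·m/kg
  gray cast iron: M = 16.3 MN·m/kg
Highest index: aluminum alloy.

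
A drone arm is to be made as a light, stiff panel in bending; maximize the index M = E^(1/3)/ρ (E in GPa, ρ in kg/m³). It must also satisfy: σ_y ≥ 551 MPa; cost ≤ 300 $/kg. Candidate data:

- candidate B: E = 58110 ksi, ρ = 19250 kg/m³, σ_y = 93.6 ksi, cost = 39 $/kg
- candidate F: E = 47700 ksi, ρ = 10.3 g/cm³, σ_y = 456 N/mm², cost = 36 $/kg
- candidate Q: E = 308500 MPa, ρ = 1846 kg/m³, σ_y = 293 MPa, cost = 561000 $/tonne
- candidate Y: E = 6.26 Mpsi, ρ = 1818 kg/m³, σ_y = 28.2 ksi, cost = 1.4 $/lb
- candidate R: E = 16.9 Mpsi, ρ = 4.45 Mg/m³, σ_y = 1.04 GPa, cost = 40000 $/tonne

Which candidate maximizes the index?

Screen on constraints: σ_y ≥ 551 MPa; cost ≤ 300 $/kg. Survivors: candidate B, candidate R.
Putting every candidate on a common basis:
  candidate B: E = 400.7 GPa, ρ = 19250 kg/m³
  candidate R: E = 116.5 GPa, ρ = 4450 kg/m³
  candidate R: M = 1.10×10⁻³
  candidate B: M = 0.383×10⁻³
Highest index: candidate R.

candidate R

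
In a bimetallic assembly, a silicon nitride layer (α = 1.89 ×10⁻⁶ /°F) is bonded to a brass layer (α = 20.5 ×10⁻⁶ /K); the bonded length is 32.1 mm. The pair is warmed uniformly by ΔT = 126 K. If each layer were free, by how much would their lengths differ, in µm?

silicon nitride: α = 1.89×10⁻⁶/°F × 9/5 = 3.40×10⁻⁶/K.
Δα = |3.40 − 20.5|×10⁻⁶/K = 17.1×10⁻⁶/K.
ΔL_mismatch = Δα·L·ΔT = 17.1×10⁻⁶ × 32.1 mm × 126.0 K = 69.2 µm.

69.2 µm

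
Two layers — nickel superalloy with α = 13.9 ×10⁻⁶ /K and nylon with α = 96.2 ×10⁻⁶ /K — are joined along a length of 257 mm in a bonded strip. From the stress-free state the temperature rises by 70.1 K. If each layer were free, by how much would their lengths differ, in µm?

1480 µm

Δα = |13.9 − 96.2|×10⁻⁶/K = 82.3×10⁻⁶/K.
ΔL_mismatch = Δα·L·ΔT = 82.3×10⁻⁶ × 257.0 mm × 70.1 K = 1480 µm.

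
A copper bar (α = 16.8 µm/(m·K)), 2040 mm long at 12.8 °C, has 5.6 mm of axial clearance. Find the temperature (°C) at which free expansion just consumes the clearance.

α·L₀·ΔT = 5.6 mm ⇒ ΔT = 5.6 / (16.8×10⁻⁶ × 2040.0) = 163.4 K.
T = 12.8 + 163.4 = 176.2 °C.

176 °C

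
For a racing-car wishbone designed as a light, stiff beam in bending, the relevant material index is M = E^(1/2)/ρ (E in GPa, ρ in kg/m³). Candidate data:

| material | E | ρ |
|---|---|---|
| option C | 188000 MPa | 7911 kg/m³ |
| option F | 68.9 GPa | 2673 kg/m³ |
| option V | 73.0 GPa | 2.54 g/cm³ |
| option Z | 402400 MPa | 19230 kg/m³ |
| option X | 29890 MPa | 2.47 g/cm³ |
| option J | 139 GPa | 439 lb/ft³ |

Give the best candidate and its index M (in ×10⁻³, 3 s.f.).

option V, M = 3.36×10⁻³

After converting to SI:
  option C: E = 188.0 GPa, ρ = 7911 kg/m³
  option F: E = 68.90 GPa, ρ = 2673 kg/m³
  option V: E = 73.00 GPa, ρ = 2540 kg/m³
  option Z: E = 402.4 GPa, ρ = 19230 kg/m³
  option X: E = 29.89 GPa, ρ = 2470 kg/m³
  option J: E = 139.0 GPa, ρ = 7032 kg/m³
  option V: M = 3.36×10⁻³
  option F: M = 3.11×10⁻³
  option X: M = 2.21×10⁻³
  option C: M = 1.73×10⁻³
  option J: M = 1.68×10⁻³
  option Z: M = 1.04×10⁻³
The maximum is for option V.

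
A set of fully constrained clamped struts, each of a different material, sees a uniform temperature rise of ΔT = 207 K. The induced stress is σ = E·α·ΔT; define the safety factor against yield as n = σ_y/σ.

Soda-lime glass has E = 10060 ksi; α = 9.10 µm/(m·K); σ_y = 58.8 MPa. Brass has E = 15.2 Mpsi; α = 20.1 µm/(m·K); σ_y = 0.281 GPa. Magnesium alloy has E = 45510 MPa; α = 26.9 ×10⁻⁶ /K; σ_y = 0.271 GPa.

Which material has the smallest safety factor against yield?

Per material, after unit conversion:
  soda-lime glass: E = 69.36, α = 9.10, σ_y = 58.80 → σ = 131 MPa, n = 0.450
  brass: E = 104.8, α = 20.1, σ_y = 281.0 → σ = 436 MPa, n = 0.644
  magnesium alloy: E = 45.51, α = 26.9, σ_y = 271.0 → σ = 253 MPa, n = 1.07
Smallest n: soda-lime glass with n = 0.450.

soda-lime glass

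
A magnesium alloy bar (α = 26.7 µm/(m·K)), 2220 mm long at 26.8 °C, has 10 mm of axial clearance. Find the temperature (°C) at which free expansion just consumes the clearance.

196 °C

α·L₀·ΔT = 10.0 mm ⇒ ΔT = 10.0 / (26.7×10⁻⁶ × 2220.0) = 168.7 K.
T = 26.8 + 168.7 = 195.5 °C.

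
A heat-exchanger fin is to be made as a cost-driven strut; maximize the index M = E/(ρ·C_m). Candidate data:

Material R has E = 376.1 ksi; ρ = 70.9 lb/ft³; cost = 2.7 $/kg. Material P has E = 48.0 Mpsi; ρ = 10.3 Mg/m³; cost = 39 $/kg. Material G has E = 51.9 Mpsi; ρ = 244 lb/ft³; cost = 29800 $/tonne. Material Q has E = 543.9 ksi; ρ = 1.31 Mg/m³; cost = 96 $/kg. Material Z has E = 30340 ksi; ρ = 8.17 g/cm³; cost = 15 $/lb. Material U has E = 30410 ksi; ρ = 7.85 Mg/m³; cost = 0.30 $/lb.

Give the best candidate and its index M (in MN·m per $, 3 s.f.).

material U, M = 40.4 MN·m per $

After converting to SI:
  material R: E = 2.593 GPa, ρ = 1136 kg/m³, cost = 2.700 $/kg
  material P: E = 330.9 GPa, ρ = 10300 kg/m³, cost = 39.00 $/kg
  material G: E = 357.8 GPa, ρ = 3909 kg/m³, cost = 29.80 $/kg
  material Q: E = 3.750 GPa, ρ = 1310 kg/m³, cost = 96.00 $/kg
  material Z: E = 209.2 GPa, ρ = 8170 kg/m³, cost = 33.07 $/kg
  material U: E = 209.7 GPa, ρ = 7850 kg/m³, cost = 0.6614 $/kg
  material U: M = 40.4 MN·m per $
  material G: M = 3.07 MN·m per $
  material R: M = 0.846 MN·m per $
  material P: M = 0.824 MN·m per $
  material Z: M = 0.774 MN·m per $
  material Q: M = 0.0298 MN·m per $
Highest index: material U.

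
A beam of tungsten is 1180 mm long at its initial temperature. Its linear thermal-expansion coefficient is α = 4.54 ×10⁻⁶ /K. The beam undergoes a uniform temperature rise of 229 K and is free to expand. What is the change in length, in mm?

1.23 mm

ΔL = α·L₀·ΔT = 4.54×10⁻⁶ × 1180 mm × 229.0 K = 1.23 mm.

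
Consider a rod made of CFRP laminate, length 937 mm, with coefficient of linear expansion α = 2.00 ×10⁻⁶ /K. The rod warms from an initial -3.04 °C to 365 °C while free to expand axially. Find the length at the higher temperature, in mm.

ΔT = 365 − (-3.04) = 368.0 K.
ΔL = α·L₀·ΔT = 2.00×10⁻⁶ × 937 mm × 368.0 K = 0.690 mm.
L = L₀ + ΔL = 937 + 0.690 = 937.69 mm.

937.69 mm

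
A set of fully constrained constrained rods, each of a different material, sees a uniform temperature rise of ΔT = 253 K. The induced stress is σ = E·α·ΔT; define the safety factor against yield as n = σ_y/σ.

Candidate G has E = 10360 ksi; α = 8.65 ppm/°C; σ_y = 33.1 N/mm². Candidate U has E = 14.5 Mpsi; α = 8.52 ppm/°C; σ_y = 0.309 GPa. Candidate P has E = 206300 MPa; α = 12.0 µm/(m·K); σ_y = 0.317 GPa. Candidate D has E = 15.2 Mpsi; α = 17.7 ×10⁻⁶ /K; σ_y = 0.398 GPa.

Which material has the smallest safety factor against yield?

candidate G

Per material, after unit conversion:
  candidate G: E = 71.43, α = 8.65, σ_y = 33.10 → σ = 156 MPa, n = 0.212
  candidate U: E = 99.97, α = 8.52, σ_y = 309.0 → σ = 215 MPa, n = 1.43
  candidate P: E = 206.3, α = 12.0, σ_y = 317.0 → σ = 626 MPa, n = 0.506
  candidate D: E = 104.8, α = 17.7, σ_y = 398.0 → σ = 469 MPa, n = 0.848
Candidate G has the lowest safety factor, n = 0.212.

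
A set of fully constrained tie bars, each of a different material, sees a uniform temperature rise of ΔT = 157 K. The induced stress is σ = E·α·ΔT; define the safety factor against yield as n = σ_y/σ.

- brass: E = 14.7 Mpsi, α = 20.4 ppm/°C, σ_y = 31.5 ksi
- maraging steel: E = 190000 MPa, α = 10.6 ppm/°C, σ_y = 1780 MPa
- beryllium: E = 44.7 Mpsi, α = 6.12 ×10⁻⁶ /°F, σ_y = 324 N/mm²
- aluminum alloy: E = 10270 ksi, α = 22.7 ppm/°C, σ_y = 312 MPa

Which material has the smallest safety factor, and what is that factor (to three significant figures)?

Per material, after unit conversion:
  brass: E = 101.4, α = 20.4, σ_y = 217.2 → σ = 325 MPa, n = 0.669
  maraging steel: E = 190.0, α = 10.6, σ_y = 1780 → σ = 316 MPa, n = 5.63
  beryllium: E = 308.2, α = 11.0, σ_y = 324.0 → σ = 533 MPa, n = 0.608
  aluminum alloy: E = 70.81, α = 22.7, σ_y = 312.0 → σ = 252 MPa, n = 1.24
Beryllium has the lowest safety factor, n = 0.608.

beryllium, n = 0.608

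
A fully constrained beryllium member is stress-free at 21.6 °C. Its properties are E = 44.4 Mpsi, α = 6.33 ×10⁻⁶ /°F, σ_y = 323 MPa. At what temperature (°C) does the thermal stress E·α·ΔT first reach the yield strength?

114 °C

E = 44.4 Mpsi = 306.1 GPa.
α = 6.33×10⁻⁶/°F × 9/5 = 11.4×10⁻⁶/K.
E·α·ΔT = 323.0 MPa ⇒ ΔT = 323.0 / (306.1×10³ × 11.4×10⁻⁶) = 92.60 K.
T = 21.6 + 92.60 = 114.2 °C.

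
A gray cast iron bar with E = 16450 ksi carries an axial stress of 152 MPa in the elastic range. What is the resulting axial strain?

1.34×10⁻³

E = 16450 ksi = 113.4 GPa = 113400 MPa.
ε = σ/E = 152 / 113400 = 1.34×10⁻³.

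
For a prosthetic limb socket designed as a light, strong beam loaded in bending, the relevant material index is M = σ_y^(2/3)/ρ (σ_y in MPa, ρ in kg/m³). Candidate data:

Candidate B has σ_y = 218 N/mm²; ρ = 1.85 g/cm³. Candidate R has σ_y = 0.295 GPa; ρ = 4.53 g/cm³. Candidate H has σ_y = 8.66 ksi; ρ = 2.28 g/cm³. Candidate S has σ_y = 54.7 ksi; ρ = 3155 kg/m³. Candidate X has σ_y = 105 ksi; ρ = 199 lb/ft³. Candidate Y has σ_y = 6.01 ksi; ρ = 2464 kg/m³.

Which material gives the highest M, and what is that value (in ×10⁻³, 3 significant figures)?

After converting to SI:
  candidate B: σ_y = 218.0 MPa, ρ = 1850 kg/m³
  candidate R: σ_y = 295.0 MPa, ρ = 4530 kg/m³
  candidate H: σ_y = 59.71 MPa, ρ = 2280 kg/m³
  candidate S: σ_y = 377.1 MPa, ρ = 3155 kg/m³
  candidate X: σ_y = 723.9 MPa, ρ = 3188 kg/m³
  candidate Y: σ_y = 41.44 MPa, ρ = 2464 kg/m³
  candidate X: M = 25.3×10⁻³
  candidate B: M = 19.6×10⁻³
  candidate S: M = 16.5×10⁻³
  candidate R: M = 9.78×10⁻³
  candidate H: M = 6.70×10⁻³
  candidate Y: M = 4.86×10⁻³
Candidate X has the largest M.

candidate X, M = 25.3×10⁻³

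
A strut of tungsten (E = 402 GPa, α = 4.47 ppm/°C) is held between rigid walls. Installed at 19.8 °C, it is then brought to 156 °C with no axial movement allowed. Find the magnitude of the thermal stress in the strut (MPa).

245 MPa

ΔT = 136.2 K. Constrained thermal stress σ = E·α·ΔT = 402.0×10³ MPa × 4.47×10⁻⁶ × 136.2 = 245 MPa (compressive).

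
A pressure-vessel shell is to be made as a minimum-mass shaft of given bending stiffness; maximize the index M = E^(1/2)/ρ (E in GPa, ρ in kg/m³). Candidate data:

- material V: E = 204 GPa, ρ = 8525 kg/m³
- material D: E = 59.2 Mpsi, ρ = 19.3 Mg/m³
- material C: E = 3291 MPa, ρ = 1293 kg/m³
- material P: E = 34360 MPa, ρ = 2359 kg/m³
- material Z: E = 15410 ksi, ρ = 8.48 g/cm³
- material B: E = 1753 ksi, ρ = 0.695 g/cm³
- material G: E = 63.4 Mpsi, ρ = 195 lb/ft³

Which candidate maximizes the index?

After converting to SI:
  material V: E = 204.0 GPa, ρ = 8525 kg/m³
  material D: E = 408.2 GPa, ρ = 19300 kg/m³
  material C: E = 3.291 GPa, ρ = 1293 kg/m³
  material P: E = 34.36 GPa, ρ = 2359 kg/m³
  material Z: E = 106.2 GPa, ρ = 8480 kg/m³
  material B: E = 12.09 GPa, ρ = 695.0 kg/m³
  material G: E = 437.1 GPa, ρ = 3124 kg/m³
  material G: M = 6.69×10⁻³
  material B: M = 5.00×10⁻³
  material P: M = 2.48×10⁻³
  material V: M = 1.68×10⁻³
  material C: M = 1.40×10⁻³
  material Z: M = 1.22×10⁻³
  material D: M = 1.05×10⁻³
The maximum is for material G.

material G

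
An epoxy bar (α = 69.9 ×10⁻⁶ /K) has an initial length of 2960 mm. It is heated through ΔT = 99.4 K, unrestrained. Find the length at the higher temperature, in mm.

ΔL = α·L₀·ΔT = 69.9×10⁻⁶ × 2960 mm × 99.40 K = 20.6 mm.
L = L₀ + ΔL = 2960 + 20.6 = 2980.6 mm.

2980.6 mm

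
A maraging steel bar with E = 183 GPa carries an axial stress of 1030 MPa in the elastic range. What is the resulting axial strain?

5.63×10⁻³

ε = σ/E = 1030 / 183000 = 5.63×10⁻³.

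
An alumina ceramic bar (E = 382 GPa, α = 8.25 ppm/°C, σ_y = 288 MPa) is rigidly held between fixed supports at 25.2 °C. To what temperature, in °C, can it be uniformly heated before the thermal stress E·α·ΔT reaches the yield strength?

E·α·ΔT = 288.0 MPa ⇒ ΔT = 288.0 / (382.0×10³ × 8.25×10⁻⁶) = 91.39 K.
T = 25.2 + 91.39 = 116.6 °C.

117 °C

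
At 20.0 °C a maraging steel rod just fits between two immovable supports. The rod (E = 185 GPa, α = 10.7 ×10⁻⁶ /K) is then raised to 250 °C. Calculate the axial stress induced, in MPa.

455 MPa

ΔT = 230.0 K. Constrained thermal stress σ = E·α·ΔT = 185.0×10³ MPa × 10.7×10⁻⁶ × 230.0 = 455 MPa (compressive).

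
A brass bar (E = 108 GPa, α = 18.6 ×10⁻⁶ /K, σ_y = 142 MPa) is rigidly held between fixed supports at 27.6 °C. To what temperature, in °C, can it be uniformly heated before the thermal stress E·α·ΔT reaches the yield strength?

98.3 °C

E·α·ΔT = 142.0 MPa ⇒ ΔT = 142.0 / (108.0×10³ × 18.6×10⁻⁶) = 70.69 K.
T = 27.6 + 70.69 = 98.29 °C.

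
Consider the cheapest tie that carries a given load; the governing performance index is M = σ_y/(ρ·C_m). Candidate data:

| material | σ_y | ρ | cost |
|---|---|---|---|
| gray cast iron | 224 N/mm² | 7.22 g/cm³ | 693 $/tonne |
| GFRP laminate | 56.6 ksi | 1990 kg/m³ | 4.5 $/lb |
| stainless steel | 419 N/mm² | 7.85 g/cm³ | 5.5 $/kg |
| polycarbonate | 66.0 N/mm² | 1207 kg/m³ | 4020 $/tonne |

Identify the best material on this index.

gray cast iron

After converting to SI:
  gray cast iron: σ_y = 224.0 MPa, ρ = 7220 kg/m³, cost = 0.6930 $/kg
  GFRP laminate: σ_y = 390.2 MPa, ρ = 1990 kg/m³, cost = 9.921 $/kg
  stainless steel: σ_y = 419.0 MPa, ρ = 7850 kg/m³, cost = 5.500 $/kg
  polycarbonate: σ_y = 66.00 MPa, ρ = 1207 kg/m³, cost = 4.020 $/kg
  gray cast iron: M = 44.8 kN·m per $
  GFRP laminate: M = 19.8 kN·m per $
  polycarbonate: M = 13.6 kN·m per $
  stainless steel: M = 9.70 kN·m per $
Gray cast iron ranks first.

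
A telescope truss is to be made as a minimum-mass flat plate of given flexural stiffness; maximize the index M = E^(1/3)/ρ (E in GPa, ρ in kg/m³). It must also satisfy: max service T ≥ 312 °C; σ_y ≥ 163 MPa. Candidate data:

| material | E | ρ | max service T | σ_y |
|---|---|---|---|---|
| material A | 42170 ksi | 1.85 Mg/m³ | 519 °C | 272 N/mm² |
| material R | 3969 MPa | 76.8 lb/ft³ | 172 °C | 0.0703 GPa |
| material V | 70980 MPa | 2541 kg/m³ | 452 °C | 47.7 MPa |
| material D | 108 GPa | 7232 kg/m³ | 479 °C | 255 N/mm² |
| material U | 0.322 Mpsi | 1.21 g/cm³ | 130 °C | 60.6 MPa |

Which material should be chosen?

Screen on constraints: max service T ≥ 312 °C; σ_y ≥ 163 MPa. Survivors: material A, material D.
Normalizing units and computing the index:
  material A: E = 290.8 GPa, ρ = 1850 kg/m³
  material D: E = 108.0 GPa, ρ = 7232 kg/m³
  material A: M = 3.58×10⁻³
  material D: M = 0.658×10⁻³
The maximum is for material A.

material A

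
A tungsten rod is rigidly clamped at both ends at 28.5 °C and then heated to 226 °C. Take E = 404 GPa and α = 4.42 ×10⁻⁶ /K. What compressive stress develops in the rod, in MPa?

ΔT = 197.5 K. Constrained thermal stress σ = E·α·ΔT = 404.0×10³ MPa × 4.42×10⁻⁶ × 197.5 = 353 MPa (compressive).

353 MPa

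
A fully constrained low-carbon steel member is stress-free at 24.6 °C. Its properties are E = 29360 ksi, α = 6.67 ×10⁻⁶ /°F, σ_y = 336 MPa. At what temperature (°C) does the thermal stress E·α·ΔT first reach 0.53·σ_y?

E = 29360 ksi = 202.4 GPa.
α = 6.67×10⁻⁶/°F × 9/5 = 12.0×10⁻⁶/K.
E·α·ΔT = 178.1 MPa ⇒ ΔT = 178.1 / (202.4×10³ × 12.0×10⁻⁶) = 73.27 K.
T = 24.6 + 73.27 = 97.87 °C.

97.9 °C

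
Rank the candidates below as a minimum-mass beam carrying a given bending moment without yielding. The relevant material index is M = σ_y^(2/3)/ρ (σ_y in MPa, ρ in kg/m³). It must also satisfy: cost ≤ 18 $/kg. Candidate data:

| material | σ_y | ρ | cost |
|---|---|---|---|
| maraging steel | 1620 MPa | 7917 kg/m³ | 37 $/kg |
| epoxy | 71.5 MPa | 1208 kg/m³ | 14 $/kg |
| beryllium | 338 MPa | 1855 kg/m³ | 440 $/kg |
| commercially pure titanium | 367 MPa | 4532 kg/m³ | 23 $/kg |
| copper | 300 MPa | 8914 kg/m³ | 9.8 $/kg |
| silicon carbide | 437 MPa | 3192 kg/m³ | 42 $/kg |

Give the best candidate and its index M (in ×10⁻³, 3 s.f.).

epoxy, M = 14.3×10⁻³

Screen on constraints: cost ≤ 18 $/kg. Survivors: epoxy, copper.
Per-candidate index values:
  epoxy: M = 14.3×10⁻³
  copper: M = 5.03×10⁻³
Highest index: epoxy.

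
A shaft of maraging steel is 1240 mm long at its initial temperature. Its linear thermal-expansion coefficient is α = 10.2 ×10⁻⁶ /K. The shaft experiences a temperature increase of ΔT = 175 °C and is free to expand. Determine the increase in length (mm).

2.21 mm

ΔL = α·L₀·ΔT = 10.2×10⁻⁶ × 1240 mm × 175.0 K = 2.21 mm.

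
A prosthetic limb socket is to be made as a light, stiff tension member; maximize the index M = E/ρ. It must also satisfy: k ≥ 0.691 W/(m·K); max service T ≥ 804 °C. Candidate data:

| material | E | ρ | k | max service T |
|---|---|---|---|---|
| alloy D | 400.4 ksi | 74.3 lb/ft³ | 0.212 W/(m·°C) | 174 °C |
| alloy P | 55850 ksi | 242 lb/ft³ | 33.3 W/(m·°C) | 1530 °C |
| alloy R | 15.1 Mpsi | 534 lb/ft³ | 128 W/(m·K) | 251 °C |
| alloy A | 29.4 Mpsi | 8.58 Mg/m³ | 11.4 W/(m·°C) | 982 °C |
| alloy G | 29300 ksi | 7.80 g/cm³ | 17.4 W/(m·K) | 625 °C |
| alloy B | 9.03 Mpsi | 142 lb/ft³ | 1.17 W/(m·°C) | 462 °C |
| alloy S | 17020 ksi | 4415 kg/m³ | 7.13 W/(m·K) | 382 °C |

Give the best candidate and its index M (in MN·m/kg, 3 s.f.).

Screen on constraints: k ≥ 0.691 W/(m·K); max service T ≥ 804 °C. Survivors: alloy P, alloy A.
Convert each candidate to consistent units, then evaluate M:
  alloy P: E = 385.1 GPa, ρ = 3876 kg/m³
  alloy A: E = 202.7 GPa, ρ = 8580 kg/m³
  alloy P: M = 99.3 MN·m/kg
  alloy A: M = 23.6 MN·m/kg
The maximum is for alloy P.

alloy P, M = 99.3 MN·m/kg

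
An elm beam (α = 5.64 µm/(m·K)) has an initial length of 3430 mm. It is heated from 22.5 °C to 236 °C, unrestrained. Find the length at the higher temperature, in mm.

ΔT = 236 − 22.5 = 213.5 K.
ΔL = α·L₀·ΔT = 5.64×10⁻⁶ × 3430 mm × 213.5 K = 4.13 mm.
L = L₀ + ΔL = 3430 + 4.13 = 3434.1 mm.

3434.1 mm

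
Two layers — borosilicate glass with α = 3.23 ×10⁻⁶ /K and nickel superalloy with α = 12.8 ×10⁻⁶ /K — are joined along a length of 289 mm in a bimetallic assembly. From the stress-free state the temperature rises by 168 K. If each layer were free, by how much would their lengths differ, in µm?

465 µm

Δα = |3.23 − 12.8|×10⁻⁶/K = 9.57×10⁻⁶/K.
ΔL_mismatch = Δα·L·ΔT = 9.57×10⁻⁶ × 289.0 mm × 168.0 K = 465 µm.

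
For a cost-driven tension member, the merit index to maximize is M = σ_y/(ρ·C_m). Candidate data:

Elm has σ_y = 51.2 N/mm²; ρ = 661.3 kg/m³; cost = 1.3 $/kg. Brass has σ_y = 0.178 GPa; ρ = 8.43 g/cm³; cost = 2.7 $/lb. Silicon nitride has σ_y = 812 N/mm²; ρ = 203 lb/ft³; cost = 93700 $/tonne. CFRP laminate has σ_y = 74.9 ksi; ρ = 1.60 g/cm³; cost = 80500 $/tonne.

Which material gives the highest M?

In SI units:
  elm: σ_y = 51.20 MPa, ρ = 661.3 kg/m³, cost = 1.300 $/kg
  brass: σ_y = 178.0 MPa, ρ = 8430 kg/m³, cost = 5.952 $/kg
  silicon nitride: σ_y = 812.0 MPa, ρ = 3252 kg/m³, cost = 93.70 $/kg
  CFRP laminate: σ_y = 516.4 MPa, ρ = 1600 kg/m³, cost = 80.50 $/kg
  elm: M = 59.6 kN·m per $
  CFRP laminate: M = 4.01 kN·m per $
  brass: M = 3.55 kN·m per $
  silicon nitride: M = 2.67 kN·m per $
Elm ranks first.

elm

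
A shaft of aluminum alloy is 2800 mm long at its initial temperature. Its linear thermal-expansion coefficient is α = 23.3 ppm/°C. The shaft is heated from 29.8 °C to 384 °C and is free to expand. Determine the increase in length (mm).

ΔT = 384 − 29.8 = 354.2 K.
ΔL = α·L₀·ΔT = 23.3×10⁻⁶ × 2800 mm × 354.2 K = 23.1 mm.

23.1 mm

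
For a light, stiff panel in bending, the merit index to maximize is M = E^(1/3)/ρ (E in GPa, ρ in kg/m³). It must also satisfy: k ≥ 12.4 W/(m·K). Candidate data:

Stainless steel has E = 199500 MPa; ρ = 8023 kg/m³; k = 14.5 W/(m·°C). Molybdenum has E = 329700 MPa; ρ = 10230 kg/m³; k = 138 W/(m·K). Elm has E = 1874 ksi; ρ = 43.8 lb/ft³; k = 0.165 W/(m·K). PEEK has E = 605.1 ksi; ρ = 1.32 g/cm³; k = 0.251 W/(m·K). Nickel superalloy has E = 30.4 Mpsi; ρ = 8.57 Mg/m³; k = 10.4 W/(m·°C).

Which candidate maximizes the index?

Screen on constraints: k ≥ 12.4 W/(m·K). Survivors: stainless steel, molybdenum.
Putting every candidate on a common basis:
  stainless steel: E = 199.5 GPa, ρ = 8023 kg/m³
  molybdenum: E = 329.7 GPa, ρ = 10230 kg/m³
  stainless steel: M = 0.728×10⁻³
  molybdenum: M = 0.675×10⁻³
Stainless steel ranks first.

stainless steel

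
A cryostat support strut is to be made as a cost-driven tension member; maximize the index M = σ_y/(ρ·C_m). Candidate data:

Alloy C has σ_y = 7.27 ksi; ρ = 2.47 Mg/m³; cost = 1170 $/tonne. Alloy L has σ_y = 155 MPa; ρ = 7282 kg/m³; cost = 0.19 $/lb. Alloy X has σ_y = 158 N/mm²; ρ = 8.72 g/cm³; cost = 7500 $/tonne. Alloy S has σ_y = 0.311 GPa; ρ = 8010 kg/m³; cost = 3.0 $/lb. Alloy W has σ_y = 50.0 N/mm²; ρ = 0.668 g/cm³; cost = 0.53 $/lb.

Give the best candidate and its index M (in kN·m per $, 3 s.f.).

Putting every candidate on a common basis:
  alloy C: σ_y = 50.12 MPa, ρ = 2470 kg/m³, cost = 1.170 $/kg
  alloy L: σ_y = 155.0 MPa, ρ = 7282 kg/m³, cost = 0.4189 $/kg
  alloy X: σ_y = 158.0 MPa, ρ = 8720 kg/m³, cost = 7.500 $/kg
  alloy S: σ_y = 311.0 MPa, ρ = 8010 kg/m³, cost = 6.614 $/kg
  alloy W: σ_y = 50.00 MPa, ρ = 668.0 kg/m³, cost = 1.168 $/kg
  alloy W: M = 64.1 kN·m per $
  alloy L: M = 50.8 kN·m per $
  alloy C: M = 17.3 kN·m per $
  alloy S: M = 5.87 kN·m per $
  alloy X: M = 2.42 kN·m per $
Alloy W has the largest M.

alloy W, M = 64.1 kN·m per $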